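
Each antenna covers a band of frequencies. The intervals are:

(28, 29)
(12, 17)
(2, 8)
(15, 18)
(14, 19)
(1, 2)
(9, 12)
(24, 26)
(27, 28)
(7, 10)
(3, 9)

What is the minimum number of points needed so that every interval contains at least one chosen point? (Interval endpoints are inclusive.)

5

Process intervals by earliest right end; each time one isn't hit yet, stab at its right endpoint.
By right end: [1,2]  [2,8]  [3,9]  [7,10]  [9,12]  [12,17]  [15,18]  [14,19]  [24,26]  [27,28]  [28,29]
[1,2] uncovered → point at 2; [3,9] uncovered → point at 9; [12,17] uncovered → point at 17; [24,26] uncovered → point at 26; [27,28] uncovered → point at 28.
Points: 2, 9, 17, 26, 28 (5 total).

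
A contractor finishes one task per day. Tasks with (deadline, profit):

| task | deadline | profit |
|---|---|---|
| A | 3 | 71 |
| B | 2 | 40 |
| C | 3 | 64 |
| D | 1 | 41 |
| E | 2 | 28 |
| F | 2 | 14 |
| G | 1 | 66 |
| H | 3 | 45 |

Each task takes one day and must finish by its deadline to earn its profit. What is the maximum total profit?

By profit: A(d3,71), G(d1,66), C(d3,64), H(d3,45), D(d1,41), B(d2,40), E(d2,28), F(d2,14)
A→slot 3; G→slot 1; C→slot 2; H skipped; D skipped; B skipped; E skipped; F skipped.
Profit = 66 + 64 + 71 = 201

201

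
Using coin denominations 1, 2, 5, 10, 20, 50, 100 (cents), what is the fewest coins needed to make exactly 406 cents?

6

Use the largest denomination that fits, subtract, and repeat.
406 − 4×100→6 − 1×5→1 − 1×1→0
Total coins = 4 + 1 + 1 = 6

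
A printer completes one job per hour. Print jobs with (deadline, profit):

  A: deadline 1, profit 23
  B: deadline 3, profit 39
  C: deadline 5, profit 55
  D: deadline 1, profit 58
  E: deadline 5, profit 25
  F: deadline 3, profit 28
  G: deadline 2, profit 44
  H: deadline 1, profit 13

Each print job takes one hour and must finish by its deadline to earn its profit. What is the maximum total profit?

221

Sort by profit descending; place each in the latest free slot ≤ its deadline.
Profit order: D=58 C=55 G=44 B=39 F=28 E=25 A=23 H=13
Assign: D→slot 1, C→slot 5, G→slot 2, B→slot 3, F skipped, E→slot 4, A skipped, H skipped.
Slots: [1:D] [2:G] [3:B] [4:E] [5:C]
Profit = 58 + 44 + 39 + 25 + 55 = 221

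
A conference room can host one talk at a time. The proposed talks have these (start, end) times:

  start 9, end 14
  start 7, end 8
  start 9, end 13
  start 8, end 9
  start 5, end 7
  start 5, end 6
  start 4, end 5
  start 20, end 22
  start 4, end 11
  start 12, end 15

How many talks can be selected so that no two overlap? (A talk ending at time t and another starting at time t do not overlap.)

6

Sort by end time and greedily take each interval whose start is ≥ the last chosen end.
By end time: (4,5), (5,6), (5,7), (7,8), (8,9), (4,11), (9,13), (9,14), (12,15), (20,22).
Pick (4,5); next start ≥ 5 → (5,6); next start ≥ 6 → (7,8); next start ≥ 8 → (8,9); next start ≥ 9 → (9,13); next start ≥ 13 → (20,22).
Selected 6 talks.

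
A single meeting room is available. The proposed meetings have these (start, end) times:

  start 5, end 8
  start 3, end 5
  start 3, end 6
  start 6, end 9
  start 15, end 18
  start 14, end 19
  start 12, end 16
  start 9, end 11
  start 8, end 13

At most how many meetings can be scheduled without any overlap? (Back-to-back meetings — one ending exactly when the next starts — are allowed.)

4

Order by finish time; keep every interval that doesn't clash with the previous kept one.
By end time: (3,5), (3,6), (5,8), (6,9), (9,11), (8,13), (12,16), (15,18), (14,19).
Pick (3,5); next start ≥ 5 → (5,8); next start ≥ 8 → (9,11); next start ≥ 11 → (12,16).
Selected 4 meetings.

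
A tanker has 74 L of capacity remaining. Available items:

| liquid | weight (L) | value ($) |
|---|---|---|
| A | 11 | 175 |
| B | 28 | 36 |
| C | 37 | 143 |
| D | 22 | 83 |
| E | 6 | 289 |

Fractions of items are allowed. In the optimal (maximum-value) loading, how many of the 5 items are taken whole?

Order: E (289/6=48.17) > A (175/11=15.91) > C (143/37=3.86) > D (83/22=3.77) > B (36/28=1.29)
Fill: take E (6 @ 289) → take A (11 @ 175) → take C (37 @ 143) → take 20/22 of D → 75.45; 74/74 used.
3 item(s) taken whole; one partial (take 20/22 of D).

3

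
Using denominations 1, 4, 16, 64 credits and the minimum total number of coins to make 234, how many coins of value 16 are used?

2

Use the largest denomination that fits, subtract, and repeat.
234 − 3×64→42 − 2×16→10 − 2×4→2 − 2×1→0
Count of 16: 2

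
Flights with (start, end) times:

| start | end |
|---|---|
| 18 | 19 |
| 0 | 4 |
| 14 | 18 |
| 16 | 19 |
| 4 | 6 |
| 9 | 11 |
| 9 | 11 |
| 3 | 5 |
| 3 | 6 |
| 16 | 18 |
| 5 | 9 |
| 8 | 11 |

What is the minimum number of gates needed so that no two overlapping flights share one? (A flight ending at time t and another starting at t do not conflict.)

3

Count concurrent intervals with a sweep; the peak is the room count.
starts: [0, 3, 3, 4, 5, 8, 9, 9, 14, 16, 16, 18]
ends:   [4, 5, 6, 6, 9, 11, 11, 11, 18, 18, 19, 19]
s0→1 s3→2 s3→3  — peak 3.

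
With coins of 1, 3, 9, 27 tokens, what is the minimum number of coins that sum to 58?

4

58 = 2×27 + 1×3 + 1×1
Total coins = 2 + 1 + 1 = 4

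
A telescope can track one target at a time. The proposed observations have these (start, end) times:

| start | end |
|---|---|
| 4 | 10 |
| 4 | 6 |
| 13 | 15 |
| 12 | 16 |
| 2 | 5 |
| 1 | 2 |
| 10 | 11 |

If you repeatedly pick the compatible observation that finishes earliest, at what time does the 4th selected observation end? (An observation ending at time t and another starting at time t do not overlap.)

15

Sorted by end: (1,2)  (2,5)  (4,6)  (4,10)  (10,11)  (13,15)  (12,16)
take (1,2); take (2,5); skip (4,6); take (10,11); take (13,15).
Selected: (1,2) (2,5) (10,11) (13,15)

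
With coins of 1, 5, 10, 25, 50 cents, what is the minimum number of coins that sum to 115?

4

Use the largest denomination that fits, subtract, and repeat.
115 = 2×50 + 1×10 + 1×5
Total coins = 2 + 1 + 1 = 4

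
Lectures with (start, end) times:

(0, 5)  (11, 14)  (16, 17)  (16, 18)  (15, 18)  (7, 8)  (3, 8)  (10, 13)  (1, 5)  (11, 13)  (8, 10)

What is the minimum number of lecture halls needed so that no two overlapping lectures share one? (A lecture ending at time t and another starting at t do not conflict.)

The answer is the maximum number of intervals overlapping at any instant.
starts: [0, 1, 3, 7, 8, 10, 11, 11, 15, 16, 16]
ends:   [5, 5, 8, 8, 10, 13, 13, 14, 17, 18, 18]
s0→1 s1→2 s3→3  — peak 3.

3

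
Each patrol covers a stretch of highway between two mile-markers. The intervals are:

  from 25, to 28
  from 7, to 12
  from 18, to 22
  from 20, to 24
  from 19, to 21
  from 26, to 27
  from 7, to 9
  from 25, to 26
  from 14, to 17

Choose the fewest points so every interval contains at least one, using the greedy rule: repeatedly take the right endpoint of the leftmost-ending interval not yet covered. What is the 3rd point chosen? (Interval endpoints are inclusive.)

Process intervals by earliest right end; each time one isn't hit yet, stab at its right endpoint.
By right end: [7,9]  [7,12]  [14,17]  [19,21]  [18,22]  [20,24]  [25,26]  [26,27]  [25,28]
[7,9] uncovered → point at 9; [14,17] uncovered → point at 17; [19,21] uncovered → point at 21; [25,26] uncovered → point at 26.
Points: 9, 17, 21, 26 (4 total).

21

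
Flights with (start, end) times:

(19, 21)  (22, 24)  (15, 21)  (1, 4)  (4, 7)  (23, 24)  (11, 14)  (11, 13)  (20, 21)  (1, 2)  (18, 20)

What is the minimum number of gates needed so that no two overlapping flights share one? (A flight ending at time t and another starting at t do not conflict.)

The answer is the maximum number of intervals overlapping at any instant.
starts: [1, 1, 4, 11, 11, 15, 18, 19, 20, 22, 23]
ends:   [2, 4, 7, 13, 14, 20, 21, 21, 21, 24, 24]
s1→1 s1→2 e2→1 e4→0 s4→1 e7→0 s11→1 s11→2 e13→1 e14→0 s15→1 s18→2 s19→3  — peak 3.

3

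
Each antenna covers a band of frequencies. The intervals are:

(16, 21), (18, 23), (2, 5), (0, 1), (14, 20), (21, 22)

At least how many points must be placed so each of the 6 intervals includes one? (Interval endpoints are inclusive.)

Process intervals by earliest right end; each time one isn't hit yet, stab at its right endpoint.
Sorted: [0,1] [2,5] [14,20] [16,21] [21,22] [18,23]
{[0,1]} hit by 1; {[2,5]} hit by 5; {[14,20],[16,21]} hit by 20; {[21,22],[18,23]} hit by 22.
Points: 1, 5, 20, 22 (4 total).

4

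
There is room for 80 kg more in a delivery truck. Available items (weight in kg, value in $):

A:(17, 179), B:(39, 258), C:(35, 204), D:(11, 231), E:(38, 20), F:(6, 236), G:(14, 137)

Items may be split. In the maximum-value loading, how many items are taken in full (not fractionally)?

4

Sort by value per unit weight and fill in that order.
Order: F (236/6=39.33) > D (231/11=21.00) > A (179/17=10.53) > G (137/14=9.79) > B (258/39=6.62) > C (204/35=5.83) > E (20/38=0.53)
Fill: take F (6 @ 236) → take D (11 @ 231) → take A (17 @ 179) → take G (14 @ 137) → take 32/39 of B → 211.69; 80/80 used.
4 item(s) taken whole; one partial (take 32/39 of B).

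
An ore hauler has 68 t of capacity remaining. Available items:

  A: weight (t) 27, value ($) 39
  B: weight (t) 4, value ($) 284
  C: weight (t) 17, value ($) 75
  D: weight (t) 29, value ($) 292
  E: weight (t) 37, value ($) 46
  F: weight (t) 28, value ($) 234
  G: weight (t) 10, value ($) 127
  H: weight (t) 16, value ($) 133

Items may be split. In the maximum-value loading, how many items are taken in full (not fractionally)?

Order: B (284/4=71.00) > G (127/10=12.70) > D (292/29=10.07) > F (234/28=8.36) > H (133/16=8.31) > C (75/17=4.41) > A (39/27=1.44) > E (46/37=1.24)
Fill: take B (4 @ 284) → take G (10 @ 127) → take D (29 @ 292) → take 25/28 of F → 208.93; 68/68 used.
3 item(s) taken whole; one partial (take 25/28 of F).

3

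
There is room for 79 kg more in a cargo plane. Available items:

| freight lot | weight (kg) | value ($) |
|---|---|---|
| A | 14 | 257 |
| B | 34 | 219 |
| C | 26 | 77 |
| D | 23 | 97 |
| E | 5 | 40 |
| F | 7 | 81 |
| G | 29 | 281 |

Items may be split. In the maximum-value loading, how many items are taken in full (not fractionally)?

4

Order: A (257/14=18.36) > F (81/7=11.57) > G (281/29=9.69) > E (40/5=8.00) > B (219/34=6.44) > D (97/23=4.22) > C (77/26=2.96)
Fill: take A (14 @ 257) → take F (7 @ 81) → take G (29 @ 281) → take E (5 @ 40) → take 24/34 of B → 154.59; 79/79 used.
4 item(s) taken whole; one partial (take 24/34 of B).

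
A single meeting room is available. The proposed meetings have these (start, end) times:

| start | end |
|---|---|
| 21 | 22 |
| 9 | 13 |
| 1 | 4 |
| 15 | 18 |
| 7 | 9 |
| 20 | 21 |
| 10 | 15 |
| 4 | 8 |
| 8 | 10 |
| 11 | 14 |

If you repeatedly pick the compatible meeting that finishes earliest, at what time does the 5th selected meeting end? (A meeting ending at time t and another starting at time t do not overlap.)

18

Sorted by end: (1,4)  (4,8)  (7,9)  (8,10)  (9,13)  (11,14)  (10,15)  (15,18)  (20,21)  (21,22)
take (1,4); take (4,8); take (8,10); take (11,14); take (15,18); take (20,21); take (21,22).
Selected: (1,4) (4,8) (8,10) (11,14) (15,18) (20,21) (21,22)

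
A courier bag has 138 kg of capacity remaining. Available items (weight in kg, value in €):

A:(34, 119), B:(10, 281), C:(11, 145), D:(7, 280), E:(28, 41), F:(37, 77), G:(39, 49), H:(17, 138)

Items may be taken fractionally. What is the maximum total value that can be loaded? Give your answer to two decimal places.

1072.21

Greedy by value/weight ratio, highest first.
Order: D (280/7=40.00) > B (281/10=28.10) > C (145/11=13.18) > H (138/17=8.12) > A (119/34=3.50) > F (77/37=2.08) > E (41/28=1.46) > G (49/39=1.26)
Fill: take D (7 @ 280) → take B (10 @ 281) → take C (11 @ 145) → take H (17 @ 138) → take A (34 @ 119) → take F (37 @ 77) → take 22/28 of E → 32.21; 138/138 used.
Total value = 1072.21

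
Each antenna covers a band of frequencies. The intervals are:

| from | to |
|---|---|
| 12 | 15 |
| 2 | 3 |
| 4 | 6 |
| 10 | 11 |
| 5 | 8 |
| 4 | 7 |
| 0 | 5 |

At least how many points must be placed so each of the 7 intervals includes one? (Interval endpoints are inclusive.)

Sorted: [2,3] [0,5] [4,6] [4,7] [5,8] [10,11] [12,15]
{[2,3],[0,5]} hit by 3; {[4,6],[4,7],[5,8]} hit by 6; {[10,11]} hit by 11; {[12,15]} hit by 15.
Points: 3, 6, 11, 15 (4 total).

4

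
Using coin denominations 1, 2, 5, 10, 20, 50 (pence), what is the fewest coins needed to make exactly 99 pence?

6

Use the largest denomination that fits, subtract, and repeat.
99 − 1×50→49 − 2×20→9 − 1×5→4 − 2×2→0
Total coins = 1 + 2 + 1 + 2 = 6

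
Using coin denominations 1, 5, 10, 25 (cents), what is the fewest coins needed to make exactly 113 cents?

113 − 4×25→13 − 1×10→3 − 3×1→0
Total coins = 4 + 1 + 3 = 8

8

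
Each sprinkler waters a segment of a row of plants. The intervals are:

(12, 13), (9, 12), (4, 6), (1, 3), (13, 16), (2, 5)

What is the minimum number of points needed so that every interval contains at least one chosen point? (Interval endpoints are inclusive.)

4

Sorted: [1,3] [2,5] [4,6] [9,12] [12,13] [13,16]
{[1,3],[2,5]} hit by 3; {[4,6]} hit by 6; {[9,12],[12,13]} hit by 12; {[13,16]} hit by 16.
Points: 3, 6, 12, 16 (4 total).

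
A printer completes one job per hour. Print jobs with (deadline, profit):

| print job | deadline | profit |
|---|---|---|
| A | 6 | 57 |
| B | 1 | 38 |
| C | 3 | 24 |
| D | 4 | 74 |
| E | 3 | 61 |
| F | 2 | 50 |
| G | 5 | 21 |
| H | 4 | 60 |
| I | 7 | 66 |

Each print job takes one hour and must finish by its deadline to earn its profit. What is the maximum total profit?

Sort by profit descending; place each in the latest free slot ≤ its deadline.
By profit: D(d4,74), I(d7,66), E(d3,61), H(d4,60), A(d6,57), F(d2,50), B(d1,38), C(d3,24), G(d5,21)
D→slot 4; I→slot 7; E→slot 3; H→slot 2; A→slot 6; F→slot 1; B skipped; C skipped; G→slot 5.
Profit = 50 + 60 + 61 + 74 + 21 + 57 + 66 = 389

389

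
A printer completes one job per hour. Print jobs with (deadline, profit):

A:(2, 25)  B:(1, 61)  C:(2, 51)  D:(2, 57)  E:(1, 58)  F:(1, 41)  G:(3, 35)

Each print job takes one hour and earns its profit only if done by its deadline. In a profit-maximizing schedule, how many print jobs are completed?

Sort by profit descending; place each in the latest free slot ≤ its deadline.
Profit order: B=61 E=58 D=57 C=51 F=41 G=35 A=25
Assign: B→slot 1, E skipped, D→slot 2, C skipped, F skipped, G→slot 3, A skipped.
Slots: [1:B] [2:D] [3:G]
3 of 7 scheduled.

3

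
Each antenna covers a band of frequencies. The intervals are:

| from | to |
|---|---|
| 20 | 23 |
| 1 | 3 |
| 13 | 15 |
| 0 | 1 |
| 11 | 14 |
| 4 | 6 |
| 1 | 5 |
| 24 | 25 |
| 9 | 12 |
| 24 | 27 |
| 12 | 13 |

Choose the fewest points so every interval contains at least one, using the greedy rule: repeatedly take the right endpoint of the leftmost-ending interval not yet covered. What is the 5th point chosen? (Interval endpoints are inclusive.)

23

Process intervals by earliest right end; each time one isn't hit yet, stab at its right endpoint.
Sorted: [0,1] [1,3] [1,5] [4,6] [9,12] [12,13] [11,14] [13,15] [20,23] [24,25] [24,27]
{[0,1],[1,3],[1,5]} hit by 1; {[4,6]} hit by 6; {[9,12],[12,13],[11,14]} hit by 12; {[13,15]} hit by 15; {[20,23]} hit by 23; {[24,25],[24,27]} hit by 25.
Points: 1, 6, 12, 15, 23, 25 (6 total).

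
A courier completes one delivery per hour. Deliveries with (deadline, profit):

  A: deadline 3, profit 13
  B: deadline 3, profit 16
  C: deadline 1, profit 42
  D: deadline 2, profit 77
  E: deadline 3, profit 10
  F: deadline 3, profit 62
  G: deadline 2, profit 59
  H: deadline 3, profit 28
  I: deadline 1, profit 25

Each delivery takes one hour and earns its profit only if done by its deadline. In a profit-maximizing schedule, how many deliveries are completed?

3

Profit order: D=77 F=62 G=59 C=42 H=28 I=25 B=16 A=13 E=10
Assign: D→slot 2, F→slot 3, G→slot 1, C skipped, H skipped, I skipped, B skipped, A skipped, E skipped.
Slots: [1:G] [2:D] [3:F]
3 of 9 scheduled.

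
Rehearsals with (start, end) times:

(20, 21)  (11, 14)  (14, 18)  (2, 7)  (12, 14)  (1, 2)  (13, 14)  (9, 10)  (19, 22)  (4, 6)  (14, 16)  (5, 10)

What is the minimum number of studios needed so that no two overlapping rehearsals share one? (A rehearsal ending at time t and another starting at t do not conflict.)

Count concurrent intervals with a sweep; the peak is the room count.
starts: [1, 2, 4, 5, 9, 11, 12, 13, 14, 14, 19, 20]
ends:   [2, 6, 7, 10, 10, 14, 14, 14, 16, 18, 21, 22]
s1→1 e2→0 s2→1 s4→2 s5→3  — peak 3.

3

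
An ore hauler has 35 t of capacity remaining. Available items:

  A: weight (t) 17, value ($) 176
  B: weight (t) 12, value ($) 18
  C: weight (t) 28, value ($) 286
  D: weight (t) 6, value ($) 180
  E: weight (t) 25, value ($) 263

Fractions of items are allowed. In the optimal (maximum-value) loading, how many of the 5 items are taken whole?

Greedy by value/weight ratio, highest first.
Order: D (180/6=30.00) > E (263/25=10.52) > A (176/17=10.35) > C (286/28=10.21) > B (18/12=1.50)
Fill: take D (6 @ 180) → take E (25 @ 263) → take 4/17 of A → 41.41; 35/35 used.
2 item(s) taken whole; one partial (take 4/17 of A).

2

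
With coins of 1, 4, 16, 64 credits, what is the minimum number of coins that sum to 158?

158 − 2×64→30 − 1×16→14 − 3×4→2 − 2×1→0
Total coins = 2 + 1 + 3 + 2 = 8

8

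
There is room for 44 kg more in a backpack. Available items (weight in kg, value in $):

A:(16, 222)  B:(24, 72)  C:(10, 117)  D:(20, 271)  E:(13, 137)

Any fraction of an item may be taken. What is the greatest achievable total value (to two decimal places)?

Sort by value per unit weight and fill in that order.
Ratios (sorted): A 13.88, D 13.55, C 11.70, E 10.54, B 3.00
take A (16 @ 222); take D (20 @ 271); take 8/10 of C → 93.60. Capacity used 44/44.
Total value = 586.60

586.60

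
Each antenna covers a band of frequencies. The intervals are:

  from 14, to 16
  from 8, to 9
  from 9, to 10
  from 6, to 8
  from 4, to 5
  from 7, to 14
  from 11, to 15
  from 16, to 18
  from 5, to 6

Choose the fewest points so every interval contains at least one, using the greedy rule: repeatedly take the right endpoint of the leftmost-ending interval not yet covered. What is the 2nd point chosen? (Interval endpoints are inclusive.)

Sorted: [4,5] [5,6] [6,8] [8,9] [9,10] [7,14] [11,15] [14,16] [16,18]
{[4,5],[5,6]} hit by 5; {[6,8],[8,9]} hit by 8; {[9,10],[7,14]} hit by 10; {[11,15],[14,16]} hit by 15; {[16,18]} hit by 18.
Points: 5, 8, 10, 15, 18 (5 total).

8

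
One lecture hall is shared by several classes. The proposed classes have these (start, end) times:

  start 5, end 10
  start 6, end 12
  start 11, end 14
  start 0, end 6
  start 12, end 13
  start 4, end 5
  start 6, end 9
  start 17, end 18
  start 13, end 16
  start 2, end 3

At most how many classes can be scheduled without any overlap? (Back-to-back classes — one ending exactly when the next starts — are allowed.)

6

Greedy by earliest finish: after sorting by end time, pick each interval compatible with the last pick.
Sorted by end: (2,3)  (4,5)  (0,6)  (6,9)  (5,10)  (6,12)  (12,13)  (11,14)  (13,16)  (17,18)
take (2,3); take (4,5); skip (0,6); take (6,9); take (12,13); skip (11,14); take (13,16); take (17,18).
Selected 6 classes.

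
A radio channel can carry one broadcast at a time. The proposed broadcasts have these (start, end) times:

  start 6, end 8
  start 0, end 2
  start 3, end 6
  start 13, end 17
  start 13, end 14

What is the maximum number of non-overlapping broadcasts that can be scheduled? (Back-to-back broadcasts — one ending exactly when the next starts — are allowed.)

Greedy by earliest finish: after sorting by end time, pick each interval compatible with the last pick.
Sorted by end: (0,2)  (3,6)  (6,8)  (13,14)  (13,17)
take (0,2); take (3,6); take (6,8); take (13,14).
Selected 4 broadcasts.

4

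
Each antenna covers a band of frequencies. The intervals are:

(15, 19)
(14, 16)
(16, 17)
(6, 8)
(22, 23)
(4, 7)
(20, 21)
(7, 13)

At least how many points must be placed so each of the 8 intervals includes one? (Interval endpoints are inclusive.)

Process intervals by earliest right end; each time one isn't hit yet, stab at its right endpoint.
By right end: [4,7]  [6,8]  [7,13]  [14,16]  [16,17]  [15,19]  [20,21]  [22,23]
[4,7] uncovered → point at 7; [14,16] uncovered → point at 16; [20,21] uncovered → point at 21; [22,23] uncovered → point at 23.
Points: 7, 16, 21, 23 (4 total).

4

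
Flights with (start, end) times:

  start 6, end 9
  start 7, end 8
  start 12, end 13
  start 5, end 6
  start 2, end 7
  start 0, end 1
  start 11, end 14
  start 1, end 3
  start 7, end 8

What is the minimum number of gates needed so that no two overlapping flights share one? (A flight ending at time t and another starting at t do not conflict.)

Count concurrent intervals with a sweep; the peak is the room count.
Events (time:±→running): 0:+→1 1:-→0 1:+→1 2:+→2 3:-→1 5:+→2 6:-→1 6:+→2 7:-→1 7:+→2 7:+→3 … peak 3.

3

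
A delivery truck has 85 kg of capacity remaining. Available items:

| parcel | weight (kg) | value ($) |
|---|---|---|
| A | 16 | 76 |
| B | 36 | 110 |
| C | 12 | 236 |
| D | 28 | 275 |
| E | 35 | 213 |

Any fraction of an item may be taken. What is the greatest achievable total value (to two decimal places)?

Greedy by value/weight ratio, highest first.
Ratios (sorted): C 19.67, D 9.82, E 6.09, A 4.75, B 3.06
take C (12 @ 236); take D (28 @ 275); take E (35 @ 213); take 10/16 of A → 47.50. Capacity used 85/85.
Total value = 771.50

771.50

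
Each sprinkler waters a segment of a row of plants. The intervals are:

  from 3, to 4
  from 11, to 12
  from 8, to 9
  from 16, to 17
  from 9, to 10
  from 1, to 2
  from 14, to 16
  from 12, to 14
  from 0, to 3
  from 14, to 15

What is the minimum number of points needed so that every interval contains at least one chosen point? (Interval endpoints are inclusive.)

6

Process intervals by earliest right end; each time one isn't hit yet, stab at its right endpoint.
By right end: [1,2]  [0,3]  [3,4]  [8,9]  [9,10]  [11,12]  [12,14]  [14,15]  [14,16]  [16,17]
[1,2] uncovered → point at 2; [3,4] uncovered → point at 4; [8,9] uncovered → point at 9; [11,12] uncovered → point at 12; [14,15] uncovered → point at 15; [16,17] uncovered → point at 17.
Points: 2, 4, 9, 12, 15, 17 (6 total).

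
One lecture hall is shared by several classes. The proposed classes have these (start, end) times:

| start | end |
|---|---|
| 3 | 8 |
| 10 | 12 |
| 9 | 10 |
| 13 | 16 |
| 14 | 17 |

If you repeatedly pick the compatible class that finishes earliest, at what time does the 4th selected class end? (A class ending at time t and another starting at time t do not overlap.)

By end time: (3,8), (9,10), (10,12), (13,16), (14,17).
Pick (3,8); next start ≥ 8 → (9,10); next start ≥ 10 → (10,12); next start ≥ 12 → (13,16).
Selected: (3,8) (9,10) (10,12) (13,16)

16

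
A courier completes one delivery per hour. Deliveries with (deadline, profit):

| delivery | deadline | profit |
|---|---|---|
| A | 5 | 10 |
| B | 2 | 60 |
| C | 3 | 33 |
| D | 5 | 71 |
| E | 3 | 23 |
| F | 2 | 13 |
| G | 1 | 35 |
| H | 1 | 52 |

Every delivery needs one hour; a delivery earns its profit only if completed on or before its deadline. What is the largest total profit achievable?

Sort by profit descending; place each in the latest free slot ≤ its deadline.
By profit: D(d5,71), B(d2,60), H(d1,52), G(d1,35), C(d3,33), E(d3,23), F(d2,13), A(d5,10)
D→slot 5; B→slot 2; H→slot 1; G skipped; C→slot 3; E skipped; F skipped; A→slot 4.
Profit = 52 + 60 + 33 + 10 + 71 = 226

226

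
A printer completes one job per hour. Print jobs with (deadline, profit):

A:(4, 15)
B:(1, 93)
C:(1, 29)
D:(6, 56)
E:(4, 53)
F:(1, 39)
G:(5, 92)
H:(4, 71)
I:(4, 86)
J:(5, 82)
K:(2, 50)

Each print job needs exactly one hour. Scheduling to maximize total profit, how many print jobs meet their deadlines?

Sort by profit descending; place each in the latest free slot ≤ its deadline.
By profit: B(d1,93), G(d5,92), I(d4,86), J(d5,82), H(d4,71), D(d6,56), E(d4,53), K(d2,50), F(d1,39), C(d1,29), A(d4,15)
B→slot 1; G→slot 5; I→slot 4; J→slot 3; H→slot 2; D→slot 6; E skipped; K skipped; F skipped; C skipped; A skipped.
6 of 11 scheduled.

6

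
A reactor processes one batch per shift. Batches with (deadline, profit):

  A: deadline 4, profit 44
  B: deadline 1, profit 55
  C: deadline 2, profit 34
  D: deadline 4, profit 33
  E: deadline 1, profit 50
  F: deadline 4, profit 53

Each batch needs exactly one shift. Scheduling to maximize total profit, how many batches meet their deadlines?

4

Take jobs in profit order; each goes to the latest open slot no later than its deadline.
By profit: B(d1,55), F(d4,53), E(d1,50), A(d4,44), C(d2,34), D(d4,33)
B→slot 1; F→slot 4; E skipped; A→slot 3; C→slot 2; D skipped.
4 of 6 scheduled.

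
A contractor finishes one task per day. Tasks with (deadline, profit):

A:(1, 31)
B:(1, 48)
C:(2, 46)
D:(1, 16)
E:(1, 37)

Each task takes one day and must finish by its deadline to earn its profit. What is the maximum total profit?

Sort by profit descending; place each in the latest free slot ≤ its deadline.
Profit order: B=48 C=46 E=37 A=31 D=16
Assign: B→slot 1, C→slot 2, E skipped, A skipped, D skipped.
Slots: [1:B] [2:C]
Profit = 48 + 46 = 94

94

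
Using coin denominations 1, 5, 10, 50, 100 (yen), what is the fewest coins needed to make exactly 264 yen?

Greedy: take as many of the largest coin as possible, then repeat with the remainder.
264 − 2×100→64 − 1×50→14 − 1×10→4 − 4×1→0
Total coins = 2 + 1 + 1 + 4 = 8

8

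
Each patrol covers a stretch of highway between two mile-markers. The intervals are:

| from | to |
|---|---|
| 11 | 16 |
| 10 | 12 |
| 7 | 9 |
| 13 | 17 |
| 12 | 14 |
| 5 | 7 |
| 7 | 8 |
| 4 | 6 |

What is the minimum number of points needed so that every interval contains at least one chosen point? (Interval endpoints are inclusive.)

By right end: [4,6]  [5,7]  [7,8]  [7,9]  [10,12]  [12,14]  [11,16]  [13,17]
[4,6] uncovered → point at 6; [7,8] uncovered → point at 8; [10,12] uncovered → point at 12; [13,17] uncovered → point at 17.
Points: 6, 8, 12, 17 (4 total).

4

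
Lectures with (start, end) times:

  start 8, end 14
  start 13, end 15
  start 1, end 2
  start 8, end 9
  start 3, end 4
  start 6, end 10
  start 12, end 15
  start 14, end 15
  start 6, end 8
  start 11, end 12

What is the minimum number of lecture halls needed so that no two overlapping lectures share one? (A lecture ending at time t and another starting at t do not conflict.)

3

starts: [1, 3, 6, 6, 8, 8, 11, 12, 13, 14]
ends:   [2, 4, 8, 9, 10, 12, 14, 15, 15, 15]
s1→1 e2→0 s3→1 e4→0 s6→1 s6→2 e8→1 s8→2 s8→3  — peak 3.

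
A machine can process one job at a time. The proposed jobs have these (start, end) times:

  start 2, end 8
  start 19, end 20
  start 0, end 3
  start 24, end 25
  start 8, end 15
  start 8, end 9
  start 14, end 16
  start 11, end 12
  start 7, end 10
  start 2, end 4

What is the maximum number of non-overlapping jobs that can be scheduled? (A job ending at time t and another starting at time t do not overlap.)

6

Sort by end time and greedily take each interval whose start is ≥ the last chosen end.
Sorted by end: (0,3)  (2,4)  (2,8)  (8,9)  (7,10)  (11,12)  (8,15)  (14,16)  (19,20)  (24,25)
take (0,3); take (8,9); skip (7,10); take (11,12); take (14,16); take (19,20); take (24,25).
Selected 6 jobs.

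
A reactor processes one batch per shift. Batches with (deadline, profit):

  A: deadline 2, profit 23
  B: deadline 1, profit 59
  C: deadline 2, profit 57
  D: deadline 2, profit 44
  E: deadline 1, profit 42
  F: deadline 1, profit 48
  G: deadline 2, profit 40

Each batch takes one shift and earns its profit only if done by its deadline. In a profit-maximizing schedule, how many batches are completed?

Sort by profit descending; place each in the latest free slot ≤ its deadline.
By profit: B(d1,59), C(d2,57), F(d1,48), D(d2,44), E(d1,42), G(d2,40), A(d2,23)
B→slot 1; C→slot 2; F skipped; D skipped; E skipped; G skipped; A skipped.
2 of 7 scheduled.

2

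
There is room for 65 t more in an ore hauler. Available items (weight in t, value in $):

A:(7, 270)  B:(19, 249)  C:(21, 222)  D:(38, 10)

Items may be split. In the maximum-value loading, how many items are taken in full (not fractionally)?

Ratios (sorted): A 38.57, B 13.11, C 10.57, D 0.26
take A (7 @ 270); take B (19 @ 249); take C (21 @ 222); take 18/38 of D → 4.74. Capacity used 65/65.
3 item(s) taken whole; one partial (take 18/38 of D).

3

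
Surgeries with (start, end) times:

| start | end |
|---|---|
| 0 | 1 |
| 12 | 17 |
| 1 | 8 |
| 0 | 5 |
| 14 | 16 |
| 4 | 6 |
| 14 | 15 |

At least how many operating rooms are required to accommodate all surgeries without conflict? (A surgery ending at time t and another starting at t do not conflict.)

The answer is the maximum number of intervals overlapping at any instant.
starts: [0, 0, 1, 4, 12, 14, 14]
ends:   [1, 5, 6, 8, 15, 16, 17]
s0→1 s0→2 e1→1 s1→2 s4→3  — peak 3.

3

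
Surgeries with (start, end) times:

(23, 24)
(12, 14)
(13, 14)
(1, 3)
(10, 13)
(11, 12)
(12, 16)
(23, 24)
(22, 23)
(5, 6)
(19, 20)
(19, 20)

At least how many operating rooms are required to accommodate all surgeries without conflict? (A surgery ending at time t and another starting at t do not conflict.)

3

Count concurrent intervals with a sweep; the peak is the room count.
Events (time:±→running): 1:+→1 3:-→0 5:+→1 6:-→0 10:+→1 11:+→2 12:-→1 12:+→2 12:+→3 … peak 3.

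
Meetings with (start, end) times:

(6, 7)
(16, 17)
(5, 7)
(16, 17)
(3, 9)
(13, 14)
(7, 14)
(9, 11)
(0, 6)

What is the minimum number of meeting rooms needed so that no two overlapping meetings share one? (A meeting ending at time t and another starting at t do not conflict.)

Count concurrent intervals with a sweep; the peak is the room count.
starts: [0, 3, 5, 6, 7, 9, 13, 16, 16]
ends:   [6, 7, 7, 9, 11, 14, 14, 17, 17]
s0→1 s3→2 s5→3  — peak 3.

3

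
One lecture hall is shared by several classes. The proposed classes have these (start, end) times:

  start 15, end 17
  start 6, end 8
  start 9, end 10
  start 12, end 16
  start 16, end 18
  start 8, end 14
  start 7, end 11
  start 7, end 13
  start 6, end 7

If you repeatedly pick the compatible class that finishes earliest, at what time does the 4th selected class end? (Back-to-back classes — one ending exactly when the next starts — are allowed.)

By end time: (6,7), (6,8), (9,10), (7,11), (7,13), (8,14), (12,16), (15,17), (16,18).
Pick (6,7); next start ≥ 7 → (9,10); next start ≥ 10 → (12,16); next start ≥ 16 → (16,18).
Selected: (6,7) (9,10) (12,16) (16,18)

18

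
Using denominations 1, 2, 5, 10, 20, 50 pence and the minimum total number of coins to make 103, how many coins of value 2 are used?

1

103 = 2×50 + 1×2 + 1×1
Count of 2: 1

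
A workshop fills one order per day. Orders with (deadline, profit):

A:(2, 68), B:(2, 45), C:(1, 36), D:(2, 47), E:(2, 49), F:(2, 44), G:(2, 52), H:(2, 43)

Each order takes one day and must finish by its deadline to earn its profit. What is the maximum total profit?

Take jobs in profit order; each goes to the latest open slot no later than its deadline.
Profit order: A=68 G=52 E=49 D=47 B=45 F=44 H=43 C=36
Assign: A→slot 2, G→slot 1, E skipped, D skipped, B skipped, F skipped, H skipped, C skipped.
Slots: [1:G] [2:A]
Profit = 52 + 68 = 120

120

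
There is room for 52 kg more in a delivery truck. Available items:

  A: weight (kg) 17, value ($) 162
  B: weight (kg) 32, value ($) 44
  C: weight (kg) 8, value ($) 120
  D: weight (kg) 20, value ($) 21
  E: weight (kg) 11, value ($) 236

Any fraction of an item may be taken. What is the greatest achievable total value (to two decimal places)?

540.00

Ratios (sorted): E 21.45, C 15.00, A 9.53, B 1.38, D 1.05
take E (11 @ 236); take C (8 @ 120); take A (17 @ 162); take 16/32 of B → 22.00. Capacity used 52/52.
Total value = 540.00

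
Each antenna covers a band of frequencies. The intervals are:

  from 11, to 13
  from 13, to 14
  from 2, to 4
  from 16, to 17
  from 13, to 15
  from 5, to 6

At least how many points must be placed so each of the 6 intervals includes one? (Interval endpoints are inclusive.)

4

Process intervals by earliest right end; each time one isn't hit yet, stab at its right endpoint.
By right end: [2,4]  [5,6]  [11,13]  [13,14]  [13,15]  [16,17]
[2,4] uncovered → point at 4; [5,6] uncovered → point at 6; [11,13] uncovered → point at 13; [16,17] uncovered → point at 17.
Points: 4, 6, 13, 17 (4 total).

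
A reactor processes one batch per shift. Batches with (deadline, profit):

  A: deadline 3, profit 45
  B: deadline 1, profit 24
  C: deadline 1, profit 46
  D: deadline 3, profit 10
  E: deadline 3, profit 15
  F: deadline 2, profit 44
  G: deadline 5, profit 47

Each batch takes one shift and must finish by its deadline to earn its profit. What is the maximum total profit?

182

Sort by profit descending; place each in the latest free slot ≤ its deadline.
Profit order: G=47 C=46 A=45 F=44 B=24 E=15 D=10
Assign: G→slot 5, C→slot 1, A→slot 3, F→slot 2, B skipped, E skipped, D skipped.
Slots: [1:C] [2:F] [3:A] [5:G]
Profit = 46 + 44 + 45 + 47 = 182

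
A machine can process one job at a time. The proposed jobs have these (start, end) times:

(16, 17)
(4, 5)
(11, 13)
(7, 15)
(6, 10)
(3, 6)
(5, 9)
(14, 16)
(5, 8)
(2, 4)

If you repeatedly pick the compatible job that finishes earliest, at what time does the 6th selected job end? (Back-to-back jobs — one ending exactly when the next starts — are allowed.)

17

By end time: (2,4), (4,5), (3,6), (5,8), (5,9), (6,10), (11,13), (7,15), (14,16), (16,17).
Pick (2,4); next start ≥ 4 → (4,5); next start ≥ 5 → (5,8); next start ≥ 8 → (11,13); next start ≥ 13 → (14,16); next start ≥ 16 → (16,17).
Selected: (2,4) (4,5) (5,8) (11,13) (14,16) (16,17)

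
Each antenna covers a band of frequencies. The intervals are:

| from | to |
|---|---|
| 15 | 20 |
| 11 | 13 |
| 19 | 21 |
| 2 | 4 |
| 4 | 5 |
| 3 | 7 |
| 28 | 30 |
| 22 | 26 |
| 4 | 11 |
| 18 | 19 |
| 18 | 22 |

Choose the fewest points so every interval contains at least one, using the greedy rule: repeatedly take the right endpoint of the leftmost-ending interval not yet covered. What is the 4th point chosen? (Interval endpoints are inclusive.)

Sort by right endpoint; whenever an interval is uncovered, place a point at its right end.
Sorted: [2,4] [4,5] [3,7] [4,11] [11,13] [18,19] [15,20] [19,21] [18,22] [22,26] [28,30]
{[2,4],[4,5],[3,7],[4,11]} hit by 4; {[11,13]} hit by 13; {[18,19],[15,20],[19,21],[18,22]} hit by 19; {[22,26]} hit by 26; {[28,30]} hit by 30.
Points: 4, 13, 19, 26, 30 (5 total).

26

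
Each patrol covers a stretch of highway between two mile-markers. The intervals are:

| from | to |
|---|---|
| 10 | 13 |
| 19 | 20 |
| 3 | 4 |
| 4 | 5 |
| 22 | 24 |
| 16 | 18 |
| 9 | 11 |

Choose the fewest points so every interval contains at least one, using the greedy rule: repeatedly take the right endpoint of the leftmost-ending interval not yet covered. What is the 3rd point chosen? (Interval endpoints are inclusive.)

18

Sorted: [3,4] [4,5] [9,11] [10,13] [16,18] [19,20] [22,24]
{[3,4],[4,5]} hit by 4; {[9,11],[10,13]} hit by 11; {[16,18]} hit by 18; {[19,20]} hit by 20; {[22,24]} hit by 24.
Points: 4, 11, 18, 20, 24 (5 total).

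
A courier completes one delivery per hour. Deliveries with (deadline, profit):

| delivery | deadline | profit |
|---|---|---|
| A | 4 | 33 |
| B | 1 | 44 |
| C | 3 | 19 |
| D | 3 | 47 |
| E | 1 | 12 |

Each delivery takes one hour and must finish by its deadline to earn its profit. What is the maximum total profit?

Sort by profit descending; place each in the latest free slot ≤ its deadline.
Profit order: D=47 B=44 A=33 C=19 E=12
Assign: D→slot 3, B→slot 1, A→slot 4, C→slot 2, E skipped.
Slots: [1:B] [2:C] [3:D] [4:A]
Profit = 44 + 19 + 47 + 33 = 143

143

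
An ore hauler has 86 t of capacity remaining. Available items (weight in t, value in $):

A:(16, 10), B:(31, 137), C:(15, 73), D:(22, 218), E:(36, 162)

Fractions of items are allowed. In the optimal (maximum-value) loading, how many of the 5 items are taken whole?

3

Order: D (218/22=9.91) > C (73/15=4.87) > E (162/36=4.50) > B (137/31=4.42) > A (10/16=0.62)
Fill: take D (22 @ 218) → take C (15 @ 73) → take E (36 @ 162) → take 13/31 of B → 57.45; 86/86 used.
3 item(s) taken whole; one partial (take 13/31 of B).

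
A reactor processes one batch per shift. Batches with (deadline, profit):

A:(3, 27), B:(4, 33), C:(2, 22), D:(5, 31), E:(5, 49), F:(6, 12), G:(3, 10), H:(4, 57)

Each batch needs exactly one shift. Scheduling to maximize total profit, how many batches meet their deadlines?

6

Take jobs in profit order; each goes to the latest open slot no later than its deadline.
Profit order: H=57 E=49 B=33 D=31 A=27 C=22 F=12 G=10
Assign: H→slot 4, E→slot 5, B→slot 3, D→slot 2, A→slot 1, C skipped, F→slot 6, G skipped.
Slots: [1:A] [2:D] [3:B] [4:H] [5:E] [6:F]
6 of 8 scheduled.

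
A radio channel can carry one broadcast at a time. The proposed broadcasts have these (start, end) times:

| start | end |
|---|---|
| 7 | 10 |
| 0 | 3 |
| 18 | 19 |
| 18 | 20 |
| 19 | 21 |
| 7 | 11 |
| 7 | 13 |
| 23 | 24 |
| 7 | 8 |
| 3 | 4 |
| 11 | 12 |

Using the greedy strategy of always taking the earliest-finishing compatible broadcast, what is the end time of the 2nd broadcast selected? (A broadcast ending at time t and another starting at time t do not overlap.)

4

Sorted by end: (0,3)  (3,4)  (7,8)  (7,10)  (7,11)  (11,12)  (7,13)  (18,19)  (18,20)  (19,21)  (23,24)
take (0,3); take (3,4); take (7,8); skip (7,10); take (11,12); skip (7,13); take (18,19); take (19,21); take (23,24).
Selected: (0,3) (3,4) (7,8) (11,12) (18,19) (19,21) (23,24)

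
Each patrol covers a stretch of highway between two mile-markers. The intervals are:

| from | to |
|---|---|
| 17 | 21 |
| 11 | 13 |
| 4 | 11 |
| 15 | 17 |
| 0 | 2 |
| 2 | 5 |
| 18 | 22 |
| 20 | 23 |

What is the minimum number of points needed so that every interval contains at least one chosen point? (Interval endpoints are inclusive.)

4

By right end: [0,2]  [2,5]  [4,11]  [11,13]  [15,17]  [17,21]  [18,22]  [20,23]
[0,2] uncovered → point at 2; [4,11] uncovered → point at 11; [15,17] uncovered → point at 17; [18,22] uncovered → point at 22.
Points: 2, 11, 17, 22 (4 total).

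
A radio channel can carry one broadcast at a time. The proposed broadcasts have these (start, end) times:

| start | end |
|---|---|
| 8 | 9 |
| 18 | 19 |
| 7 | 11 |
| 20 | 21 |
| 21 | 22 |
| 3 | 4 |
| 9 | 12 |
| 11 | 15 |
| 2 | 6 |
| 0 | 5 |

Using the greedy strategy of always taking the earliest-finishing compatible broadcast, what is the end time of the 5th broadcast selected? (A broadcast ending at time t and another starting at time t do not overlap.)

Order by finish time; keep every interval that doesn't clash with the previous kept one.
Sorted by end: (3,4)  (0,5)  (2,6)  (8,9)  (7,11)  (9,12)  (11,15)  (18,19)  (20,21)  (21,22)
take (3,4); skip (0,5); skip (2,6); take (8,9); skip (7,11); take (9,12); take (18,19); take (20,21); take (21,22).
Selected: (3,4) (8,9) (9,12) (18,19) (20,21) (21,22)

21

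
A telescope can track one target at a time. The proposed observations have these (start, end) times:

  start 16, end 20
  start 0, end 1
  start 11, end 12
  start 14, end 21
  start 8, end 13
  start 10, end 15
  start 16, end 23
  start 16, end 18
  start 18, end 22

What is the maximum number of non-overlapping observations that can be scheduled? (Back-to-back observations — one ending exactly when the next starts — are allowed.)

4

Order by finish time; keep every interval that doesn't clash with the previous kept one.
Sorted by end: (0,1)  (11,12)  (8,13)  (10,15)  (16,18)  (16,20)  (14,21)  (18,22)  (16,23)
take (0,1); take (11,12); skip (8,13); skip (10,15); take (16,18); take (18,22).
Selected 4 observations.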